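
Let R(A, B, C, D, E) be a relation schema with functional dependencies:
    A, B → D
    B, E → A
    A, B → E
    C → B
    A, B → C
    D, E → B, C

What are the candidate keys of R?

{A, B}, {A, C}, {B, E}, {C, E}, {D, E}

{A, B}⁺ = {A, B, C, D, E}, which is every attribute, so {A, B} is a candidate key.
{A, C}⁺ = {A, B, C, D, E}, which is every attribute, so {A, C} is a candidate key.
{B, E}⁺ = {A, B, C, D, E}, which is every attribute, so {B, E} is a candidate key.
{C, E}⁺ = {A, B, C, D, E}, which is every attribute, so {C, E} is a candidate key.
{D, E}⁺ = {A, B, C, D, E}, which is every attribute, so {D, E} is a candidate key.
No proper subset of any of these is a key, and no other minimal superkey exists.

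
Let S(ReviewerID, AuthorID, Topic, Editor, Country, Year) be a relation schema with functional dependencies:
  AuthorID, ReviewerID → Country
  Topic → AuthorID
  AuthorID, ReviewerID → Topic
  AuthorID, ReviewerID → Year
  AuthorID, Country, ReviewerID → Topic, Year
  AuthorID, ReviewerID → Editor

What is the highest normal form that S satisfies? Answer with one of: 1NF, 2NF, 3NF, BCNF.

Candidate keys: {AuthorID, ReviewerID}, {ReviewerID, Topic}. Prime attributes: {AuthorID, ReviewerID, Topic}.
Topic → AuthorID breaks BCNF: {Topic}⁺ = {AuthorID, Topic}, so {Topic} is not a superkey.
But every attribute on its right side ({AuthorID}) is prime, and the same holds for every other non-superkey FD, so 3NF still holds.

3NF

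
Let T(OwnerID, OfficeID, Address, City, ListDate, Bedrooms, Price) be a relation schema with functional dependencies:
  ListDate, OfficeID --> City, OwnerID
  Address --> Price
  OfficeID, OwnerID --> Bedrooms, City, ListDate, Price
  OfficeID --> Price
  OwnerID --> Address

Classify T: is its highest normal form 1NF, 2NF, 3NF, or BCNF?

Candidate keys: {ListDate, OfficeID}, {OfficeID, OwnerID}. Prime attributes: {ListDate, OfficeID, OwnerID}.
Address --> Price breaks BCNF: {Address}⁺ = {Address, Price}, so {Address} is not a superkey.
Because {Price} is non-prime and the left side of Address --> Price is not a superkey, the relation is not in 3NF.
The proper key subset {OfficeID} of {ListDate, OfficeID} determines non-prime {Price}, so the relation is not even in 2NF.

1NF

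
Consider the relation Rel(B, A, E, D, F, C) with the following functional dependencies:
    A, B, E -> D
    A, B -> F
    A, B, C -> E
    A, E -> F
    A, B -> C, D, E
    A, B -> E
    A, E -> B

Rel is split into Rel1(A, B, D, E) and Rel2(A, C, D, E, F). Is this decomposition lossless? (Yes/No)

The shared attributes are {A, D, E} and {A, D, E}⁺ = {A, B, C, D, E, F}.
This includes all of Rel1, so the common attributes are a superkey of Rel1 — the join is lossless.

Yes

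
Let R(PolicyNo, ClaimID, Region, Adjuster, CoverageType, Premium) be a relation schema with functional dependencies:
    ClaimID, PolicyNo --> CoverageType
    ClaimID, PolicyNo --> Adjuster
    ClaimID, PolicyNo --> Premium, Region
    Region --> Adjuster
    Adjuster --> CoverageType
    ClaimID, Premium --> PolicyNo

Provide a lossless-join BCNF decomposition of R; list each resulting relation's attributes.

{Adjuster, CoverageType}; {Adjuster, Region}; {ClaimID, PolicyNo, Premium, Region}

Candidate keys of the original relation: {ClaimID, PolicyNo}, {ClaimID, Premium}.
Within {Adjuster, ClaimID, CoverageType, PolicyNo, Premium, Region}: {Region}⁺ ∩ {Adjuster, ClaimID, CoverageType, PolicyNo, Premium, Region} = {Adjuster, CoverageType, Region}, not the whole set, so Region --> Adjuster, CoverageType violates BCNF; decompose into {Adjuster, CoverageType, Region} and {ClaimID, PolicyNo, Premium, Region}.
Within {Adjuster, CoverageType, Region}: {Adjuster}⁺ ∩ {Adjuster, CoverageType, Region} = {Adjuster, CoverageType}, not the whole set, so Adjuster --> CoverageType violates BCNF; decompose into {Adjuster, CoverageType} and {Adjuster, Region}.
{Adjuster, CoverageType} is in BCNF.
{Adjuster, Region} is in BCNF.
{ClaimID, PolicyNo, Premium, Region} is in BCNF.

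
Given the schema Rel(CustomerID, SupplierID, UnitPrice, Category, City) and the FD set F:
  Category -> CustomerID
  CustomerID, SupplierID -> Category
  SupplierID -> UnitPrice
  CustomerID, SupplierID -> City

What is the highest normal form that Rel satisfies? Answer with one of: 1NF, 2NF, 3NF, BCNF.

1NF

Candidate keys: {Category, SupplierID}, {CustomerID, SupplierID}. Prime attributes: {Category, CustomerID, SupplierID}.
Category -> CustomerID: {Category}⁺ = {Category, CustomerID}, which is not all of the attributes, so the left side is not a superkey — BCNF is violated.
SupplierID -> UnitPrice has non-prime {UnitPrice} on the right and a non-superkey on the left, so 3NF fails.
{SupplierID} is a proper subset of the key {Category, SupplierID}, and {SupplierID}⁺ contains the non-prime attribute {UnitPrice} — a partial dependency, so 2NF is violated.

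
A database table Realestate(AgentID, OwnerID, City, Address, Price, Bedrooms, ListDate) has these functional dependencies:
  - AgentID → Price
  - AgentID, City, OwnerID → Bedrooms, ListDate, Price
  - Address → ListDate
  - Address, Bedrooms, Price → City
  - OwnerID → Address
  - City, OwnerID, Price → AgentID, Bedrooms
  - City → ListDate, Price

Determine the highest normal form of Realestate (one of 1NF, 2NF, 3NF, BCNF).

1NF

Candidate keys: {AgentID, Bedrooms, OwnerID}, {Bedrooms, OwnerID, Price}, {City, OwnerID}. Prime attributes: {AgentID, Bedrooms, City, OwnerID, Price}.
AgentID → Price breaks BCNF: {AgentID}⁺ = {AgentID, Price}, so {AgentID} is not a superkey.
Because {ListDate} is non-prime and the left side of Address → ListDate is not a superkey, the relation is not in 3NF.
The proper key subset {City} of {City, OwnerID} determines non-prime {ListDate}, so the relation is not even in 2NF.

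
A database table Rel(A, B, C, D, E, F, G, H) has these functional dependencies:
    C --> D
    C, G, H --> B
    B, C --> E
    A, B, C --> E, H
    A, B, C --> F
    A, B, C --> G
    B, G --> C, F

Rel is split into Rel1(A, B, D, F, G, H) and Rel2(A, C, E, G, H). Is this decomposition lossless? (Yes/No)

The shared attributes are {A, G, H} and {A, G, H}⁺ = {A, G, H}.
Rel1 ⊄ {A, G, H} and Rel2 ⊄ {A, G, H}, so the split is lossy.

No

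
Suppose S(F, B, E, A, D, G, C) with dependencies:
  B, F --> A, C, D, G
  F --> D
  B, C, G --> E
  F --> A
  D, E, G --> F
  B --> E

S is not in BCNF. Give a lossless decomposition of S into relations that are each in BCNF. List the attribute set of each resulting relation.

Candidate keys of the original relation: {B, D, G}, {B, F}.
{A, B, C, D, E, F, G}: {F} determines {A, D, F} here but is not a superkey — split on F --> A, D, giving {A, D, F} and {B, C, E, F, G}.
{A, D, F} is in BCNF.
{B, C, E, F, G}: {B, C, G} determines {B, C, E, G} here but is not a superkey — split on B, C, G --> E, giving {B, C, E, G} and {B, C, F, G}.
{B, C, E, G}: {B} determines {B, E} here but is not a superkey — split on B --> E, giving {B, E} and {B, C, G}.
{B, E} is in BCNF.
{B, C, G} is in BCNF.
{B, C, F, G} is in BCNF.

{A, D, F}; {B, C, F, G}; {B, E}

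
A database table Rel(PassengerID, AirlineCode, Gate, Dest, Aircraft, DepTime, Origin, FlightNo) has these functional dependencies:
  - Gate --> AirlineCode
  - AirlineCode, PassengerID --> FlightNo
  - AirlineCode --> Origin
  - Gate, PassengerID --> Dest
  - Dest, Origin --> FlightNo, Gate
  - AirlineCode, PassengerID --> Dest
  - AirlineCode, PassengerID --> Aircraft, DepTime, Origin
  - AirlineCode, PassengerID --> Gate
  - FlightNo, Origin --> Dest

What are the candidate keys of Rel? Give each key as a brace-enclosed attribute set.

{PassengerID} never appears on the right of any FD, so every key must include it.
{AirlineCode, PassengerID}⁺ = {Aircraft, AirlineCode, DepTime, Dest, FlightNo, Gate, Origin, PassengerID} — all of the relation — so {AirlineCode, PassengerID} is a candidate key.
{Gate, PassengerID}⁺ = {Aircraft, AirlineCode, DepTime, Dest, FlightNo, Gate, Origin, PassengerID} — all of the relation — so {Gate, PassengerID} is a candidate key.
{Dest, Origin, PassengerID}⁺ = {Aircraft, AirlineCode, DepTime, Dest, FlightNo, Gate, Origin, PassengerID} — all of the relation — so {Dest, Origin, PassengerID} is a candidate key.
{FlightNo, Origin, PassengerID}⁺ = {Aircraft, AirlineCode, DepTime, Dest, FlightNo, Gate, Origin, PassengerID} — all of the relation — so {FlightNo, Origin, PassengerID} is a candidate key.
Any other superkey properly contains one of these, so there are no further candidate keys.

{AirlineCode, PassengerID}, {Dest, Origin, PassengerID}, {FlightNo, Origin, PassengerID}, {Gate, PassengerID}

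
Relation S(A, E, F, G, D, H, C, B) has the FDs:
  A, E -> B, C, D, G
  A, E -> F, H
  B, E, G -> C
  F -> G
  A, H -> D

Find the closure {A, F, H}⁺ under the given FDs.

Start with {A, F, H}.
F -> G applies; add {G} → now {A, F, G, H}.
A, H -> D applies; add {D} → now {A, D, F, G, H}.
No further FD applies.

{A, D, F, G, H}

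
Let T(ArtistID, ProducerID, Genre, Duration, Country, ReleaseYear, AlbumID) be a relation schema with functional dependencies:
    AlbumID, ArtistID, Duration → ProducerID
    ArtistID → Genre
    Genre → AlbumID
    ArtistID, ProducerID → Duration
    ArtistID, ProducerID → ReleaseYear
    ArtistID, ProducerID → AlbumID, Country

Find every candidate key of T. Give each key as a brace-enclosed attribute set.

{ArtistID, Duration}, {ArtistID, ProducerID}

{ArtistID} never appears on the right of any FD, so every key must include it.
Closure of {ArtistID, Duration} is {AlbumID, ArtistID, Country, Duration, Genre, ProducerID, ReleaseYear}, the whole schema; {ArtistID, Duration} is a candidate key.
Closure of {ArtistID, ProducerID} is {AlbumID, ArtistID, Country, Duration, Genre, ProducerID, ReleaseYear}, the whole schema; {ArtistID, ProducerID} is a candidate key.
No proper subset of any of these is a key, and no other minimal superkey exists.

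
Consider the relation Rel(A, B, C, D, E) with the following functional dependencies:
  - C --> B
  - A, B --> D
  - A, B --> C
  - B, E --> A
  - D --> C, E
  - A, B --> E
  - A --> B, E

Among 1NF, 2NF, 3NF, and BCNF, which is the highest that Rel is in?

Candidate keys: {A}, {B, E}, {C, E}, {D}. Prime attributes: {A, B, C, D, E}.
For C --> B we have {C}⁺ = {B, C}; {C} is not a superkey, so BCNF fails.
Its right-hand attributes {B} are all prime, as are those of every other non-superkey FD — the relation is in 3NF.

3NF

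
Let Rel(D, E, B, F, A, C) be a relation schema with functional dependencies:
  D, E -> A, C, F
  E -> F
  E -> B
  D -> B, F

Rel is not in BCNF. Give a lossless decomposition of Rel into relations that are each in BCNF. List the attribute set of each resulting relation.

Candidate key of the original relation: {D, E}.
In {A, B, C, D, E, F}, {E} is not a superkey ({E}⁺ restricted to this set is {B, E, F}), so split on E -> B, F into {B, E, F} and {A, C, D, E}.
{B, E, F} has no BCNF violation.
{A, C, D, E} has no BCNF violation.

{A, C, D, E}; {B, E, F}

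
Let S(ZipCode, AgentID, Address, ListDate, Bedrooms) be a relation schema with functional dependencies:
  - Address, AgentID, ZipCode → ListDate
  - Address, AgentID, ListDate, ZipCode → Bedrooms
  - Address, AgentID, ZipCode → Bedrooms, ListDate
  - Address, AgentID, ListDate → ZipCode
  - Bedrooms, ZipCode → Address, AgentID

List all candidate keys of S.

{Address, AgentID, ListDate}, {Address, AgentID, ZipCode}, {Bedrooms, ZipCode}

Closure of {Bedrooms, ZipCode} is {Address, AgentID, Bedrooms, ListDate, ZipCode}, the whole schema; {Bedrooms, ZipCode} is a candidate key.
Closure of {Address, AgentID, ListDate} is {Address, AgentID, Bedrooms, ListDate, ZipCode}, the whole schema; {Address, AgentID, ListDate} is a candidate key.
Closure of {Address, AgentID, ZipCode} is {Address, AgentID, Bedrooms, ListDate, ZipCode}, the whole schema; {Address, AgentID, ZipCode} is a candidate key.
These are minimal and exhaustive — every other superkey contains one of them.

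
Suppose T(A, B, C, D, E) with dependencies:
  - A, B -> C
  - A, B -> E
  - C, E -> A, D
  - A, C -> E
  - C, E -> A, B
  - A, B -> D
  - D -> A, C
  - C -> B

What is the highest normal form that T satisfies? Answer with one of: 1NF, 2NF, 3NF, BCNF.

Candidate keys: {A, B}, {A, C}, {C, E}, {D}. Prime attributes: {A, B, C, D, E}.
For C -> B we have {C}⁺ = {B, C}; {C} is not a superkey, so BCNF fails.
Its right-hand attributes {B} are all prime, as are those of every other non-superkey FD — the relation is in 3NF.

3NF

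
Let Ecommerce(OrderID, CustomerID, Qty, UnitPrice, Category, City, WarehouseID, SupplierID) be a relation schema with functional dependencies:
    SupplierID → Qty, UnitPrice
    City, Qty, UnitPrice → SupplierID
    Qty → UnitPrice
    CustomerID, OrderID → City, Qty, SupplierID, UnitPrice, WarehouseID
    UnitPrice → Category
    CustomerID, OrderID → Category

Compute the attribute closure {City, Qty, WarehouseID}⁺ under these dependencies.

{Category, City, Qty, SupplierID, UnitPrice, WarehouseID}

Start with {City, Qty, WarehouseID}.
Qty → UnitPrice applies; add {UnitPrice} → now {City, Qty, UnitPrice, WarehouseID}.
UnitPrice → Category applies; add {Category} → now {Category, City, Qty, UnitPrice, WarehouseID}.
City, Qty, UnitPrice → SupplierID applies; add {SupplierID} → now {Category, City, Qty, SupplierID, UnitPrice, WarehouseID}.
No further FD applies.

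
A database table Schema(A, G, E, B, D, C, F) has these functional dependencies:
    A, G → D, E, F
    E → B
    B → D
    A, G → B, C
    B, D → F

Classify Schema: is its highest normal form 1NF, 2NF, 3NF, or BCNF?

Candidate key: {A, G}. Prime attributes: {A, G}.
E → B breaks BCNF: {E}⁺ = {B, D, E, F}, so {E} is not a superkey.
Because {B} is non-prime and the left side of E → B is not a superkey, the relation is not in 3NF.
No proper subset of a key has a non-prime attribute in its closure, so there is no partial dependency; 2NF holds.

2NF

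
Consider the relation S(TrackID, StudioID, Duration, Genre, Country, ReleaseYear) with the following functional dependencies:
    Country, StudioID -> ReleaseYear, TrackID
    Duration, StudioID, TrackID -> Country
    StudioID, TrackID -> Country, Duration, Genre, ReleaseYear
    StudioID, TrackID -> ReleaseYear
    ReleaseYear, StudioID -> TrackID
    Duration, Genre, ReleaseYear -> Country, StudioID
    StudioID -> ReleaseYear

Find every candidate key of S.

{Duration, Genre, ReleaseYear}, {StudioID}

{StudioID}⁺ = {Country, Duration, Genre, ReleaseYear, StudioID, TrackID} — all of the relation — so {StudioID} is a candidate key.
{Duration, Genre, ReleaseYear}⁺ = {Country, Duration, Genre, ReleaseYear, StudioID, TrackID} — all of the relation — so {Duration, Genre, ReleaseYear} is a candidate key.
These are minimal and exhaustive — every other superkey contains one of them.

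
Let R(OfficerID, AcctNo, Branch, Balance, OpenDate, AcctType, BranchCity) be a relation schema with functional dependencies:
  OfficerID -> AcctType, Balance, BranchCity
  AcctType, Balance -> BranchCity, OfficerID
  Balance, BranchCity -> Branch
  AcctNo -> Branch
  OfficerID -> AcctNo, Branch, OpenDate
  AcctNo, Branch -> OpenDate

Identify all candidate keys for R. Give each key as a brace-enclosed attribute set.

{AcctType, Balance}, {OfficerID}

{OfficerID}⁺ = {AcctNo, AcctType, Balance, Branch, BranchCity, OfficerID, OpenDate} — all of the relation — so {OfficerID} is a candidate key.
{AcctType, Balance}⁺ = {AcctNo, AcctType, Balance, Branch, BranchCity, OfficerID, OpenDate} — all of the relation — so {AcctType, Balance} is a candidate key.
Any other superkey properly contains one of these, so there are no further candidate keys.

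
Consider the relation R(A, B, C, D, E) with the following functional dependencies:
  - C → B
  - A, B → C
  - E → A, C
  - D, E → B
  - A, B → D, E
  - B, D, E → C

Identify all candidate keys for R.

{A, B}, {A, C}, {E}

{E} is a candidate key since {E}⁺ = {A, B, C, D, E} covers every attribute.
{A, B} is a candidate key since {A, B}⁺ = {A, B, C, D, E} covers every attribute.
{A, C} is a candidate key since {A, C}⁺ = {A, B, C, D, E} covers every attribute.
Any other superkey properly contains one of these, so there are no further candidate keys.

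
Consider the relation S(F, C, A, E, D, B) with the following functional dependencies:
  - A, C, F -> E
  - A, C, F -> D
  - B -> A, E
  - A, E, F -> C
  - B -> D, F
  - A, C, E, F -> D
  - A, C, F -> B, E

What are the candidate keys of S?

{A, C, F}, {A, E, F}, {B}

{B}⁺ = {A, B, C, D, E, F} — all of the relation — so {B} is a candidate key.
{A, C, F}⁺ = {A, B, C, D, E, F} — all of the relation — so {A, C, F} is a candidate key.
{A, E, F}⁺ = {A, B, C, D, E, F} — all of the relation — so {A, E, F} is a candidate key.
These are minimal and exhaustive — every other superkey contains one of them.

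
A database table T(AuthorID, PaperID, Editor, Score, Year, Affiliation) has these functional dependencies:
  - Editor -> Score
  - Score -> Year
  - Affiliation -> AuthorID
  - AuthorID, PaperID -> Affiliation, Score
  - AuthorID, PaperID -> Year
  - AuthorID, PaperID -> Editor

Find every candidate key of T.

{Affiliation, PaperID}, {AuthorID, PaperID}

No FD produces {PaperID}, so it must be in every candidate key.
Closure of {Affiliation, PaperID} is {Affiliation, AuthorID, Editor, PaperID, Score, Year}, the whole schema; {Affiliation, PaperID} is a candidate key.
Closure of {AuthorID, PaperID} is {Affiliation, AuthorID, Editor, PaperID, Score, Year}, the whole schema; {AuthorID, PaperID} is a candidate key.
Any other superkey properly contains one of these, so there are no further candidate keys.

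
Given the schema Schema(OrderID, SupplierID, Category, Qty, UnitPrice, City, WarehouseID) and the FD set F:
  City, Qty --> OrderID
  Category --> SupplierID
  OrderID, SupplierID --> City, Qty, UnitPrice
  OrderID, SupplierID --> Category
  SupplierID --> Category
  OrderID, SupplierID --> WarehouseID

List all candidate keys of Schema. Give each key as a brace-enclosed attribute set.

{Category, City, Qty}, {Category, OrderID}, {City, Qty, SupplierID}, {OrderID, SupplierID}

{Category, OrderID}⁺ = {Category, City, OrderID, Qty, SupplierID, UnitPrice, WarehouseID} — all of the relation — so {Category, OrderID} is a candidate key.
{OrderID, SupplierID}⁺ = {Category, City, OrderID, Qty, SupplierID, UnitPrice, WarehouseID} — all of the relation — so {OrderID, SupplierID} is a candidate key.
{Category, City, Qty}⁺ = {Category, City, OrderID, Qty, SupplierID, UnitPrice, WarehouseID} — all of the relation — so {Category, City, Qty} is a candidate key.
{City, Qty, SupplierID}⁺ = {Category, City, OrderID, Qty, SupplierID, UnitPrice, WarehouseID} — all of the relation — so {City, Qty, SupplierID} is a candidate key.
These are minimal and exhaustive — every other superkey contains one of them.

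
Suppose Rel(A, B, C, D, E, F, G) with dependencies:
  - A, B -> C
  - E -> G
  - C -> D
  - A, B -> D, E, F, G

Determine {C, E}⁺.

Start with {C, E}.
E -> G applies; add {G} → now {C, E, G}.
C -> D applies; add {D} → now {C, D, E, G}.
No further FD applies.

{C, D, E, G}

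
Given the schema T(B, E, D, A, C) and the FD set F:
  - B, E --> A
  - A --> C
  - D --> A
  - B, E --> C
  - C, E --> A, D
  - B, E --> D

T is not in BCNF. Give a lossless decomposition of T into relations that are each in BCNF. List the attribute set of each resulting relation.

{A, C}; {A, D}; {B, D, E}

Candidate key of the original relation: {B, E}.
In {A, B, C, D, E}, {A} is not a superkey ({A}⁺ restricted to this set is {A, C}), so split on A --> C into {A, C} and {A, B, D, E}.
{A, C} has no BCNF violation.
In {A, B, D, E}, {D} is not a superkey ({D}⁺ restricted to this set is {A, D}), so split on D --> A into {A, D} and {B, D, E}.
{A, D} has no BCNF violation.
{B, D, E} has no BCNF violation.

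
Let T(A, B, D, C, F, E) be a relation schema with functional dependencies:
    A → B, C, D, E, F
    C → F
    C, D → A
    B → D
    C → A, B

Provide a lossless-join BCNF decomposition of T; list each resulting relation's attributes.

Candidate keys of the original relation: {A}, {C}.
{A, B, C, D, E, F}: {B} determines {B, D} here but is not a superkey — split on B → D, giving {B, D} and {A, B, C, E, F}.
{B, D} has no BCNF violation.
{A, B, C, E, F} has no BCNF violation.

{A, B, C, E, F}; {B, D}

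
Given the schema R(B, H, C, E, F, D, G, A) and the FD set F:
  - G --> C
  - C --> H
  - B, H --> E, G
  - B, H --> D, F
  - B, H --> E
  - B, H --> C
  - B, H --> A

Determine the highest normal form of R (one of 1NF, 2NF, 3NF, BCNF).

3NF

Candidate keys: {B, C}, {B, G}, {B, H}. Prime attributes: {B, C, G, H}.
For G --> C we have {G}⁺ = {C, G, H}; {G} is not a superkey, so BCNF fails.
But every attribute on its right side ({C}) is prime, and the same holds for every other non-superkey FD, so 3NF still holds.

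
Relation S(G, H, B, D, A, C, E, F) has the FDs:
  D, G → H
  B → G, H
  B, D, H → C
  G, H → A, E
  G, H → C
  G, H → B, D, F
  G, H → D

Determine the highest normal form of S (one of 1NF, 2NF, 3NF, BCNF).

BCNF

Candidate keys: {B}, {D, G}, {G, H}. Prime attributes: {B, D, G, H}.
The left-hand side of every FD is a superkey, so BCNF is satisfied.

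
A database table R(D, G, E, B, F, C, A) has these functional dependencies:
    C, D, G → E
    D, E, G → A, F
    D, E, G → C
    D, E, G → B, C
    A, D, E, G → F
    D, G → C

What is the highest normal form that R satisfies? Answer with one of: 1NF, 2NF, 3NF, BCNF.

BCNF

Candidate key: {D, G}. Prime attributes: {D, G}.
The left-hand side of every FD is a superkey, so BCNF is satisfied.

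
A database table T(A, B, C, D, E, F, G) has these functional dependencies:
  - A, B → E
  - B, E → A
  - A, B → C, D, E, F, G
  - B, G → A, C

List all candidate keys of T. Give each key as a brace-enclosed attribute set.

{A, B}, {B, E}, {B, G}

No FD produces {B}, so it must be in every candidate key.
{A, B}⁺ = {A, B, C, D, E, F, G} — all of the relation — so {A, B} is a candidate key.
{B, E}⁺ = {A, B, C, D, E, F, G} — all of the relation — so {B, E} is a candidate key.
{B, G}⁺ = {A, B, C, D, E, F, G} — all of the relation — so {B, G} is a candidate key.
These are minimal and exhaustive — every other superkey contains one of them.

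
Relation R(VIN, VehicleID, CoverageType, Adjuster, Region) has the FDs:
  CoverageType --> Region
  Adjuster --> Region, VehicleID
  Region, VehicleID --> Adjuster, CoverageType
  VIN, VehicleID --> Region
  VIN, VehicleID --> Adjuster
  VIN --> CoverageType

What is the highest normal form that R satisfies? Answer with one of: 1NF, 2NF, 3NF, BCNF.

1NF

Candidate keys: {Adjuster, VIN}, {VIN, VehicleID}. Prime attributes: {Adjuster, VIN, VehicleID}.
For CoverageType --> Region we have {CoverageType}⁺ = {CoverageType, Region}; {CoverageType} is not a superkey, so BCNF fails.
Because {Region} is non-prime and the left side of CoverageType --> Region is not a superkey, the relation is not in 3NF.
Since {Adjuster} ⊂ {Adjuster, VIN} and {Adjuster}⁺ ⊇ {CoverageType, Region} with {CoverageType, Region} non-prime, there is a partial dependency; 2NF fails.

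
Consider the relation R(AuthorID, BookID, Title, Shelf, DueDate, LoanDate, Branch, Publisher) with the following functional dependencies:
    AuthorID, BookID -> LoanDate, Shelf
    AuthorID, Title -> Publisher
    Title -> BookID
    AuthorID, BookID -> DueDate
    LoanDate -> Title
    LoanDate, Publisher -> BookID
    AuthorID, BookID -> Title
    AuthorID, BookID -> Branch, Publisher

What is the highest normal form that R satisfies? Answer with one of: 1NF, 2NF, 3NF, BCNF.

Candidate keys: {AuthorID, BookID}, {AuthorID, LoanDate}, {AuthorID, Title}. Prime attributes: {AuthorID, BookID, LoanDate, Title}.
For Title -> BookID we have {Title}⁺ = {BookID, Title}; {Title} is not a superkey, so BCNF fails.
But every attribute on its right side ({BookID}) is prime, and the same holds for every other non-superkey FD, so 3NF still holds.

3NF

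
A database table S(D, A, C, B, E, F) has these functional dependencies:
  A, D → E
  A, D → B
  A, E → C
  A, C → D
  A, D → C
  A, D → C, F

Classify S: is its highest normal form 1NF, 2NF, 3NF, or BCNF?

BCNF

Candidate keys: {A, C}, {A, D}, {A, E}. Prime attributes: {A, C, D, E}.
Each dependency's left side is a superkey — BCNF holds.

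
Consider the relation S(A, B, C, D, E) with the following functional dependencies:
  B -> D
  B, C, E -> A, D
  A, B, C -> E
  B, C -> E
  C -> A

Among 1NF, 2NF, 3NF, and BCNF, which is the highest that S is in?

Candidate key: {B, C}. Prime attributes: {B, C}.
B -> D breaks BCNF: {B}⁺ = {B, D}, so {B} is not a superkey.
B -> D determines the non-prime attribute {D} from a non-superkey — 3NF is violated.
{B} is a proper subset of the key {B, C}, and {B}⁺ contains the non-prime attribute {D} — a partial dependency, so 2NF is violated.

1NF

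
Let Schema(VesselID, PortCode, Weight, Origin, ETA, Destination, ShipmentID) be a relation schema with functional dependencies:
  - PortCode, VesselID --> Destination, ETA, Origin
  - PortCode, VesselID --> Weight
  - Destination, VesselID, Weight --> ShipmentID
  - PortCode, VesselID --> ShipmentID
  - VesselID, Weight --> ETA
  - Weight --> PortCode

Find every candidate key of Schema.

No FD produces {VesselID}, so it must be in every candidate key.
{PortCode, VesselID}⁺ = {Destination, ETA, Origin, PortCode, ShipmentID, VesselID, Weight} — all of the relation — so {PortCode, VesselID} is a candidate key.
{VesselID, Weight}⁺ = {Destination, ETA, Origin, PortCode, ShipmentID, VesselID, Weight} — all of the relation — so {VesselID, Weight} is a candidate key.
Any other superkey properly contains one of these, so there are no further candidate keys.

{PortCode, VesselID}, {VesselID, Weight}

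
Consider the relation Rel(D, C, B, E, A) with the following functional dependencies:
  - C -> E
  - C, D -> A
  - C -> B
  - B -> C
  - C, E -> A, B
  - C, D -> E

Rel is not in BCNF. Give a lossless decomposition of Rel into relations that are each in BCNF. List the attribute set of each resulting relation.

Candidate keys of the original relation: {B, D}, {C, D}.
{A, B, C, D, E}: {C} determines {A, B, C, E} here but is not a superkey — split on C -> A, B, E, giving {A, B, C, E} and {C, D}.
{A, B, C, E} has no BCNF violation.
{C, D} has no BCNF violation.

{A, B, C, E}; {C, D}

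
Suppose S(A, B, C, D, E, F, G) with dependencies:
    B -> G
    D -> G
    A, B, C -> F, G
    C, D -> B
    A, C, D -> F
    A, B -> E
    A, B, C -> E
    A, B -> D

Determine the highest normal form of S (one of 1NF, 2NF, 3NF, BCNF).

1NF

Candidate keys: {A, B, C}, {A, C, D}. Prime attributes: {A, B, C, D}.
For B -> G we have {B}⁺ = {B, G}; {B} is not a superkey, so BCNF fails.
B -> G determines the non-prime attribute {G} from a non-superkey — 3NF is violated.
{B} is a proper subset of the key {A, B, C}, and {B}⁺ contains the non-prime attribute {G} — a partial dependency, so 2NF is violated.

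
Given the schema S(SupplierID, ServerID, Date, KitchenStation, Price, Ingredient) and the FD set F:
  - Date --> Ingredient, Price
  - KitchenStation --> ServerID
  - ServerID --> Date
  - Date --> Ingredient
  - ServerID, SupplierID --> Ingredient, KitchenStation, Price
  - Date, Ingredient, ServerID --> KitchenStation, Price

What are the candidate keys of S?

{SupplierID} never appears on the right of any FD, so every key must include it.
{KitchenStation, SupplierID}⁺ = {Date, Ingredient, KitchenStation, Price, ServerID, SupplierID} — all of the relation — so {KitchenStation, SupplierID} is a candidate key.
{ServerID, SupplierID}⁺ = {Date, Ingredient, KitchenStation, Price, ServerID, SupplierID} — all of the relation — so {ServerID, SupplierID} is a candidate key.
No proper subset of any of these is a key, and no other minimal superkey exists.

{KitchenStation, SupplierID}, {ServerID, SupplierID}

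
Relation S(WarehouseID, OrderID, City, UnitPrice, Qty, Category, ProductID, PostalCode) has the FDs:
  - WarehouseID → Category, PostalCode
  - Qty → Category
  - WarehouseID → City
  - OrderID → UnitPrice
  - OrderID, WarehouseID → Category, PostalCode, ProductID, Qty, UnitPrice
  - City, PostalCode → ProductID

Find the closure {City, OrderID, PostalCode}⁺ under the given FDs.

Start with {City, OrderID, PostalCode}.
OrderID → UnitPrice applies; add {UnitPrice} → now {City, OrderID, PostalCode, UnitPrice}.
City, PostalCode → ProductID applies; add {ProductID} → now {City, OrderID, PostalCode, ProductID, UnitPrice}.
No further FD applies.

{City, OrderID, PostalCode, ProductID, UnitPrice}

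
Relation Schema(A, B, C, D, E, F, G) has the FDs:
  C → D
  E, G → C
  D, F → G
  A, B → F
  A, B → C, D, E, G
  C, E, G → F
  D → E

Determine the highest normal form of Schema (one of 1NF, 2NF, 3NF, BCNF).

2NF

Candidate key: {A, B}. Prime attributes: {A, B}.
For C → D we have {C}⁺ = {C, D, E}; {C} is not a superkey, so BCNF fails.
Because {D} is non-prime and the left side of C → D is not a superkey, the relation is not in 3NF.
Checking every proper subset of each key, none determines a non-prime attribute — 2NF is satisfied.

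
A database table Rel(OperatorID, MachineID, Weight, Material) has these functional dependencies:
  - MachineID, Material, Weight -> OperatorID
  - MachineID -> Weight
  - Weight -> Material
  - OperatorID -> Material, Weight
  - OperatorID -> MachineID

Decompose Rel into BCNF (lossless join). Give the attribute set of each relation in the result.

Candidate keys of the original relation: {MachineID}, {OperatorID}.
In {MachineID, Material, OperatorID, Weight}, {Weight} is not a superkey ({Weight}⁺ restricted to this set is {Material, Weight}), so split on Weight -> Material into {Material, Weight} and {MachineID, OperatorID, Weight}.
{Material, Weight}: every determinant is a superkey — BCNF.
{MachineID, OperatorID, Weight}: every determinant is a superkey — BCNF.

{MachineID, OperatorID, Weight}; {Material, Weight}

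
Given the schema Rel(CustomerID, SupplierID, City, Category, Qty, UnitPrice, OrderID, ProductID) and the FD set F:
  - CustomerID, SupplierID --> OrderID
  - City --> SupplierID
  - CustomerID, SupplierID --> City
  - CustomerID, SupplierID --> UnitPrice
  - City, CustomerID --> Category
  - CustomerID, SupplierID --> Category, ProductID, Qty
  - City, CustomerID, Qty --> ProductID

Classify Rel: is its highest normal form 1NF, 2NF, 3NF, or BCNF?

Candidate keys: {City, CustomerID}, {CustomerID, SupplierID}. Prime attributes: {City, CustomerID, SupplierID}.
City --> SupplierID breaks BCNF: {City}⁺ = {City, SupplierID}, so {City} is not a superkey.
Since {SupplierID} ⊆ prime attributes and every other non-superkey FD also has a prime right side, the schema is in 3NF.

3NF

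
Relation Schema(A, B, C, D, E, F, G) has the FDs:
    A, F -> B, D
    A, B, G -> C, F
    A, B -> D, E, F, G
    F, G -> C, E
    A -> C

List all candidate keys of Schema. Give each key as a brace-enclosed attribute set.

Attributes never on any right-hand side: {A} — every candidate key must contain it.
Closure of {A, B} is {A, B, C, D, E, F, G}, the whole schema; {A, B} is a candidate key.
Closure of {A, F} is {A, B, C, D, E, F, G}, the whole schema; {A, F} is a candidate key.
No proper subset of any of these is a key, and no other minimal superkey exists.

{A, B}, {A, F}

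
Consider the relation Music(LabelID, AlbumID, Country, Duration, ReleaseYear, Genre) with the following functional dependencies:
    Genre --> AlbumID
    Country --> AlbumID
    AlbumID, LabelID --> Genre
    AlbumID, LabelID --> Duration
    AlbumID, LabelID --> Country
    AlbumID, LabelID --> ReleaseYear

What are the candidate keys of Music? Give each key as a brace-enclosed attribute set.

{AlbumID, LabelID}, {Country, LabelID}, {Genre, LabelID}

Attributes never on any right-hand side: {LabelID} — every candidate key must contain it.
{AlbumID, LabelID}⁺ = {AlbumID, Country, Duration, Genre, LabelID, ReleaseYear} — all of the relation — so {AlbumID, LabelID} is a candidate key.
{Country, LabelID}⁺ = {AlbumID, Country, Duration, Genre, LabelID, ReleaseYear} — all of the relation — so {Country, LabelID} is a candidate key.
{Genre, LabelID}⁺ = {AlbumID, Country, Duration, Genre, LabelID, ReleaseYear} — all of the relation — so {Genre, LabelID} is a candidate key.
Any other superkey properly contains one of these, so there are no further candidate keys.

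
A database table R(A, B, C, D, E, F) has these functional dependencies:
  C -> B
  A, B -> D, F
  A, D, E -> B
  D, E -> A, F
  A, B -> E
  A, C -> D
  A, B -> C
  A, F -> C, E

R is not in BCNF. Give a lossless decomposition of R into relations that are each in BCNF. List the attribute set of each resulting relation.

{A, C, D, E, F}; {B, C}

Candidate keys of the original relation: {A, B}, {A, C}, {A, F}, {D, E}.
In {A, B, C, D, E, F}, {C} is not a superkey ({C}⁺ restricted to this set is {B, C}), so split on C -> B into {B, C} and {A, C, D, E, F}.
{B, C}: every determinant is a superkey — BCNF.
{A, C, D, E, F}: every determinant is a superkey — BCNF.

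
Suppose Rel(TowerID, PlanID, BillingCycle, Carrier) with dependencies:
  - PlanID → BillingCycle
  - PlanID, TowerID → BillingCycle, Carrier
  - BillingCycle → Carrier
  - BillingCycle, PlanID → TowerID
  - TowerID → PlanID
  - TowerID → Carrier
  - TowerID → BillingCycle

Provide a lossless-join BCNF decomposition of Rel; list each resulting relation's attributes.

{BillingCycle, Carrier}; {BillingCycle, PlanID, TowerID}

Candidate keys of the original relation: {PlanID}, {TowerID}.
{BillingCycle, Carrier, PlanID, TowerID}: {BillingCycle} determines {BillingCycle, Carrier} here but is not a superkey — split on BillingCycle → Carrier, giving {BillingCycle, Carrier} and {BillingCycle, PlanID, TowerID}.
{BillingCycle, Carrier} has no BCNF violation.
{BillingCycle, PlanID, TowerID} has no BCNF violation.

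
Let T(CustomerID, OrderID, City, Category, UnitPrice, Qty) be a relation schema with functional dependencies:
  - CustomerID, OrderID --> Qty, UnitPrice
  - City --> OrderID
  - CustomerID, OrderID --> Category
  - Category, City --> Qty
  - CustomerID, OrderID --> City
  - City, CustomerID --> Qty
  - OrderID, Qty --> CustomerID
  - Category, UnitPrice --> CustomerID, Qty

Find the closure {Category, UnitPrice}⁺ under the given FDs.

Start with {Category, UnitPrice}.
Category, UnitPrice --> CustomerID, Qty applies; add {CustomerID, Qty} → now {Category, CustomerID, Qty, UnitPrice}.
No further FD applies.

{Category, CustomerID, Qty, UnitPrice}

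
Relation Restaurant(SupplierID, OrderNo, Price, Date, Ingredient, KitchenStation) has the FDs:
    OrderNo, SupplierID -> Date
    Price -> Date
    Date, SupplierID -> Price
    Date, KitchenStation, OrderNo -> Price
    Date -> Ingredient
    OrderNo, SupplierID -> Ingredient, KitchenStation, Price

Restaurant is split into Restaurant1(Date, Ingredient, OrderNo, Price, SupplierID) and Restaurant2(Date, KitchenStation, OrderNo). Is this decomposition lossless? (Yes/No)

No

Restaurant1 ∩ Restaurant2 = {Date, OrderNo}; its closure under F is {Date, Ingredient, OrderNo}.
Neither Restaurant1 nor Restaurant2 is contained in that closure, so the decomposition is lossy.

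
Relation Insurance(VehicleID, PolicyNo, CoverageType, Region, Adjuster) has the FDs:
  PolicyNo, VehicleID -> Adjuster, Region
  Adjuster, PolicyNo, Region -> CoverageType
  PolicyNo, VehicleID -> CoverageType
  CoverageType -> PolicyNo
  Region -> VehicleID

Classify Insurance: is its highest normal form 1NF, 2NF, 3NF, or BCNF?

Candidate keys: {CoverageType, Region}, {CoverageType, VehicleID}, {PolicyNo, Region}, {PolicyNo, VehicleID}. Prime attributes: {CoverageType, PolicyNo, Region, VehicleID}.
For CoverageType -> PolicyNo we have {CoverageType}⁺ = {CoverageType, PolicyNo}; {CoverageType} is not a superkey, so BCNF fails.
But every attribute on its right side ({PolicyNo}) is prime, and the same holds for every other non-superkey FD, so 3NF still holds.

3NF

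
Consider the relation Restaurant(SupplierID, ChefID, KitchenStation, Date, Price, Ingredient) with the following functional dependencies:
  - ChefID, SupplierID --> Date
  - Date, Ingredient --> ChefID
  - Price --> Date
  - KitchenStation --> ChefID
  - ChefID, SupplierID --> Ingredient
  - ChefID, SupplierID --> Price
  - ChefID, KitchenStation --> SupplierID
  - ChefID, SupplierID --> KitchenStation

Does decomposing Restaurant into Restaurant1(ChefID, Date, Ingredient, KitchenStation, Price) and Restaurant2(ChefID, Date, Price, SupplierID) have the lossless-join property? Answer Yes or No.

Common attributes: {ChefID, Date, Price}; their closure is {ChefID, Date, Price}.
Neither Restaurant1 nor Restaurant2 is contained in that closure, so the decomposition is lossy.

No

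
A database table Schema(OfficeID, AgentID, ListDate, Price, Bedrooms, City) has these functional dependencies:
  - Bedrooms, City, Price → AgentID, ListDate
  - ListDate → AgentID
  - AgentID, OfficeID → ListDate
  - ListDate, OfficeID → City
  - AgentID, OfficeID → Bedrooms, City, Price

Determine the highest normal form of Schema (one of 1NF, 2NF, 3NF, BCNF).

Candidate keys: {AgentID, OfficeID}, {Bedrooms, City, OfficeID, Price}, {ListDate, OfficeID}. Prime attributes: {AgentID, Bedrooms, City, ListDate, OfficeID, Price}.
Bedrooms, City, Price → AgentID, ListDate: {Bedrooms, City, Price}⁺ = {AgentID, Bedrooms, City, ListDate, Price}, which is not all of the attributes, so the left side is not a superkey — BCNF is violated.
But every attribute on its right side ({AgentID, ListDate}) is prime, and the same holds for every other non-superkey FD, so 3NF still holds.

3NF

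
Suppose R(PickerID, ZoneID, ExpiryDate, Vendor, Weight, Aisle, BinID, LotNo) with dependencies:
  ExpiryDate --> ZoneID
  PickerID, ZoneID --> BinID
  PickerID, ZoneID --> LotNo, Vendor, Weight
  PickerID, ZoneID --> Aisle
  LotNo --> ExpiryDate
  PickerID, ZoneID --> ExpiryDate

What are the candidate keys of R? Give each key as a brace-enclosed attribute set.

No FD produces {PickerID}, so it must be in every candidate key.
{ExpiryDate, PickerID}⁺ = {Aisle, BinID, ExpiryDate, LotNo, PickerID, Vendor, Weight, ZoneID}, which is every attribute, so {ExpiryDate, PickerID} is a candidate key.
{LotNo, PickerID}⁺ = {Aisle, BinID, ExpiryDate, LotNo, PickerID, Vendor, Weight, ZoneID}, which is every attribute, so {LotNo, PickerID} is a candidate key.
{PickerID, ZoneID}⁺ = {Aisle, BinID, ExpiryDate, LotNo, PickerID, Vendor, Weight, ZoneID}, which is every attribute, so {PickerID, ZoneID} is a candidate key.
These are minimal and exhaustive — every other superkey contains one of them.

{ExpiryDate, PickerID}, {LotNo, PickerID}, {PickerID, ZoneID}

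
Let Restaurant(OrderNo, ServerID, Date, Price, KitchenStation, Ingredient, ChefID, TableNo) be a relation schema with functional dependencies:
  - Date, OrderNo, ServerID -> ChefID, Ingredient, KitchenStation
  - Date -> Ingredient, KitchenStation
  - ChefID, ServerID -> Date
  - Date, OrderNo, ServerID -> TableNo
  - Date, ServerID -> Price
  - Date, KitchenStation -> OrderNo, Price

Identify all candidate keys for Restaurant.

{ServerID} never appears on the right of any FD, so every key must include it.
{ChefID, ServerID}⁺ = {ChefID, Date, Ingredient, KitchenStation, OrderNo, Price, ServerID, TableNo}, which is every attribute, so {ChefID, ServerID} is a candidate key.
{Date, ServerID}⁺ = {ChefID, Date, Ingredient, KitchenStation, OrderNo, Price, ServerID, TableNo}, which is every attribute, so {Date, ServerID} is a candidate key.
These are minimal and exhaustive — every other superkey contains one of them.

{ChefID, ServerID}, {Date, ServerID}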